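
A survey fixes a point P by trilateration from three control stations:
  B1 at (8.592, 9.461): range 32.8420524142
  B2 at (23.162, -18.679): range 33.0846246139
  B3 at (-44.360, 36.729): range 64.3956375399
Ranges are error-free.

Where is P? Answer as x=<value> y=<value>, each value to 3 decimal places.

x=-9.907 y=-17.675

eq1: (x − 8.592)² + (y − 9.461)² = 32.8420524142²
eq2: (x − 23.162)² + (y + 18.679)² = 33.0846246139²
eq3: (x + 44.360)² + (y − 36.729)² = 64.3956375399²
eq1−eq3, eq1−eq2 (x²,y² cancel):
  -105.904·x + 54.536·y = 85.298329
  29.140·x − 56.280·y = 706.058321
det = -105.904·-56.280 − 54.536·29.140 = 4371.098080
x = (85.298329·-56.280 − 54.536·706.058321) / 4371.098080 = -9.907393
y = (-105.904·706.058321 − 85.298329·29.140) / 4371.098080 = -17.675191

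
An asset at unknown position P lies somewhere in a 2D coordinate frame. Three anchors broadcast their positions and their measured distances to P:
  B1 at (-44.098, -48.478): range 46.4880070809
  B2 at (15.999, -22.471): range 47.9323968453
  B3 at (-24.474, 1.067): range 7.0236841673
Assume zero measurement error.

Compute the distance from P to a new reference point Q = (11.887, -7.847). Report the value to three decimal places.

40.521

eq1: (x + 44.098)² + (y + 48.478)² = 46.4880070809²
eq2: (x − 15.999)² + (y + 22.471)² = 47.9323968453²
eq3: (x + 24.474)² + (y − 1.067)² = 7.0236841673²
eq1−eq3, eq1−eq2 (x²,y² cancel):
  39.248·x + 99.090·y = -1582.832260
  120.194·x + 52.014·y = -3670.216111
det = 39.248·52.014 − 99.090·120.194 = -9868.577988
x = (-1582.832260·52.014 − 99.090·-3670.216111) / -9868.577988 = -28.509911
y = (39.248·-3670.216111 − -1582.832260·120.194) / -9868.577988 = -4.681353
|P − Q| = √((-28.509911 − 11.887)² + (-4.681353 − -7.847)²) = 40.520757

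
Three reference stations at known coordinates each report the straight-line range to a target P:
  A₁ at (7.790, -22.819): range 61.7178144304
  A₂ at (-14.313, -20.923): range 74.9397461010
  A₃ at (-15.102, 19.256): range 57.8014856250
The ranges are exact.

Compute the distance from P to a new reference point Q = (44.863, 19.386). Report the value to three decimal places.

eq1: (x − 7.790)² + (y + 22.819)² = 61.7178144304²
eq2: (x + 14.313)² + (y + 20.923)² = 74.9397461010²
eq3: (x + 15.102)² + (y − 19.256)² = 57.8014856250²
eq2−eq1, eq2−eq3 (x²,y² cancel):
  44.206·x − 3.792·y = 1745.633891
  -1.578·x + 80.358·y = 2231.183847
det = 44.206·80.358 − -3.792·-1.578 = 3546.321972
x = (1745.633891·80.358 − -3.792·2231.183847) / 3546.321972 = 41.941002
y = (44.206·2231.183847 − 1745.633891·-1.578) / 3546.321972 = 28.589148
|P − Q| = √((41.941002 − 44.863)² + (28.589148 − 19.386)²) = 9.655879

9.656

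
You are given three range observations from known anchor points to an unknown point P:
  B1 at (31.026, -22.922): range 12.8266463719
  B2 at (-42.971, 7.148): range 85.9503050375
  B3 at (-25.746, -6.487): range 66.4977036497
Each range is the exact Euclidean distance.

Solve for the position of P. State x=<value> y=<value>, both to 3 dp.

x=40.317 y=-14.079

eq1: (x − 31.026)² + (y + 22.922)² = 12.8266463719²
eq2: (x + 42.971)² + (y − 7.148)² = 85.9503050375²
eq3: (x + 25.746)² + (y + 6.487)² = 66.4977036497²
eq2−eq3, eq2−eq1 (x²,y² cancel):
  34.450·x − 27.270·y = 1772.847285
  147.994·x − 60.140·y = 6813.362094
det = 34.450·-60.140 − -27.270·147.994 = 1963.973380
x = (1772.847285·-60.140 − -27.270·6813.362094) / 1963.973380 = 40.316915
y = (34.450·6813.362094 − 1772.847285·147.994) / 1963.973380 = -14.078825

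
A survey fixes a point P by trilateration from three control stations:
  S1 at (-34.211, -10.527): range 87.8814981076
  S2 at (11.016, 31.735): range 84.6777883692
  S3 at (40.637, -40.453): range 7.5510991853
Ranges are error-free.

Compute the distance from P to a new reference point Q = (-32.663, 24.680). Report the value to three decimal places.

105.595

eq1: (x + 34.211)² + (y + 10.527)² = 87.8814981076²
eq2: (x − 11.016)² + (y − 31.735)² = 84.6777883692²
eq3: (x − 40.637)² + (y + 40.453)² = 7.5510991853²
eq3−eq2, eq3−eq1 (x²,y² cancel):
  -59.242·x + 144.376·y = -9272.657241
  -149.696·x + 59.852·y = -9672.739339
det = -59.242·59.852 − 144.376·-149.696 = 18066.757512
x = (-9272.657241·59.852 − 144.376·-9672.739339) / 18066.757512 = 46.578603
y = (-59.242·-9672.739339 − -9272.657241·-149.696) / 18066.757512 = -45.113091
|P − Q| = √((46.578603 − -32.663)² + (-45.113091 − 24.680)²) = 105.595015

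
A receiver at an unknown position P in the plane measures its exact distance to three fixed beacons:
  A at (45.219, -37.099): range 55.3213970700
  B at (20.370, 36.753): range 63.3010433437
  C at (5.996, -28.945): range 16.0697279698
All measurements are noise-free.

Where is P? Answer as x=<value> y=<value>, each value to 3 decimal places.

x=-7.431 y=-20.116

eq1: (x − 45.219)² + (y + 37.099)² = 55.3213970700²
eq2: (x − 20.370)² + (y − 36.753)² = 63.3010433437²
eq3: (x − 5.996)² + (y + 28.945)² = 16.0697279698²
eq2−eq3, eq2−eq1 (x²,y² cancel):
  -28.748·x − 131.396·y = 2856.831063
  49.698·x − 147.704·y = 2601.938968
det = -28.748·-147.704 − -131.396·49.698 = 10776.313000
x = (2856.831063·-147.704 − -131.396·2601.938968) / 10776.313000 = -7.431206
y = (-28.748·2601.938968 − 2856.831063·49.698) / 10776.313000 = -20.116280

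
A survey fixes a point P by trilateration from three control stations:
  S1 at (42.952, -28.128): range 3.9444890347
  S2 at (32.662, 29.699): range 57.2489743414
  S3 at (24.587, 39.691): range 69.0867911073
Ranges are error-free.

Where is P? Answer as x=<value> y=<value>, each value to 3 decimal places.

eq1: (x − 42.952)² + (y + 28.128)² = 3.9444890347²
eq2: (x − 32.662)² + (y − 29.699)² = 57.2489743414²
eq3: (x − 24.587)² + (y − 39.691)² = 69.0867911073²
eq3−eq2, eq3−eq1 (x²,y² cancel):
  16.150·x − 19.984·y = 1264.480437
  36.730·x − 135.638·y = 5213.588350
det = 16.150·-135.638 − -19.984·36.730 = -1456.541380
x = (1264.480437·-135.638 − -19.984·5213.588350) / -1456.541380 = 46.221308
y = (16.150·5213.588350 − 1264.480437·36.730) / -1456.541380 = -25.921052

x=46.221 y=-25.921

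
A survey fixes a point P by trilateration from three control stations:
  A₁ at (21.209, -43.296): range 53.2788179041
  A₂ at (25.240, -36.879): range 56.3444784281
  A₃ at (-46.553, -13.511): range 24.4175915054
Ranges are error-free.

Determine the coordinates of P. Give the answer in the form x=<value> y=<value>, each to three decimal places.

eq1: (x − 21.209)² + (y + 43.296)² = 53.2788179041²
eq2: (x − 25.240)² + (y + 36.879)² = 56.3444784281²
eq3: (x + 46.553)² + (y + 13.511)² = 24.4175915054²
eq3−eq1, eq3−eq2 (x²,y² cancel):
  135.524·x − 59.570·y = -2267.777295
  143.586·x − 46.736·y = -2931.092163
det = 135.524·-46.736 − -59.570·143.586 = 2219.568356
x = (-2267.777295·-46.736 − -59.570·-2931.092163) / 2219.568356 = -30.915164
y = (135.524·-2931.092163 − -2267.777295·143.586) / 2219.568356 = -32.264050

x=-30.915 y=-32.264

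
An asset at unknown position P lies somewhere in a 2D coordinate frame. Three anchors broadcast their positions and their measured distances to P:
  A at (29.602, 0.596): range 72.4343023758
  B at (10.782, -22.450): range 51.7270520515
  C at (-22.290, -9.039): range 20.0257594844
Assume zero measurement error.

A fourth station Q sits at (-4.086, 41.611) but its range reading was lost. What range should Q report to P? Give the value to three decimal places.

69.098

eq1: (x − 29.602)² + (y − 0.596)² = 72.4343023758²
eq2: (x − 10.782)² + (y + 22.450)² = 51.7270520515²
eq3: (x + 22.290)² + (y + 9.039)² = 20.0257594844²
eq2−eq1, eq2−eq3 (x²,y² cancel):
  37.640·x + 46.092·y = -2314.660651
  -66.144·x + 26.822·y = 2232.950468
det = 37.640·26.822 − 46.092·-66.144 = 4058.289328
x = (-2314.660651·26.822 − 46.092·2232.950468) / 4058.289328 = -40.658752
y = (37.640·2232.950468 − -2314.660651·-66.144) / 4058.289328 = -17.015213
|P − Q| = √((-40.658752 − -4.086)² + (-17.015213 − 41.611)²) = 69.098474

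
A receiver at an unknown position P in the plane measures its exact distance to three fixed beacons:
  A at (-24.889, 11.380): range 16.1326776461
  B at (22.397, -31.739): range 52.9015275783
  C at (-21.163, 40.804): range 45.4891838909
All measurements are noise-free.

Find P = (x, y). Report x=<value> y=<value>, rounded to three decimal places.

x=-23.040 y=-4.646

eq1: (x + 24.889)² + (y − 11.380)² = 16.1326776461²
eq2: (x − 22.397)² + (y + 31.739)² = 52.9015275783²
eq3: (x + 21.163)² + (y − 40.804)² = 45.4891838909²
eq3−eq1, eq3−eq2 (x²,y² cancel):
  -7.452·x − 58.848·y = 445.130299
  87.120·x − 145.086·y = -1333.155024
det = -7.452·-145.086 − -58.848·87.120 = 6208.018632
x = (445.130299·-145.086 − -58.848·-1333.155024) / 6208.018632 = -23.040472
y = (-7.452·-1333.155024 − 445.130299·87.120) / 6208.018632 = -4.646423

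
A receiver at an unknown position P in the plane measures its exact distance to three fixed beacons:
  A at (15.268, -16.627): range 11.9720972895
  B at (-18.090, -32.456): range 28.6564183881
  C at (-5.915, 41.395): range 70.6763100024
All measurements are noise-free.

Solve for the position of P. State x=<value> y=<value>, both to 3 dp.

x=10.124 y=-27.437

eq1: (x − 15.268)² + (y + 16.627)² = 11.9720972895²
eq2: (x + 18.090)² + (y + 32.456)² = 28.6564183881²
eq3: (x + 5.915)² + (y − 41.395)² = 70.6763100024²
eq3−eq1, eq3−eq2 (x²,y² cancel):
  42.366·x − 116.044·y = 3612.845385
  -24.350·x − 147.702·y = 3806.057267
det = 42.366·-147.702 − -116.044·-24.350 = -9083.214332
x = (3612.845385·-147.702 − -116.044·3806.057267) / -9083.214332 = 10.123551
y = (42.366·3806.057267 − 3612.845385·-24.350) / -9083.214332 = -27.437447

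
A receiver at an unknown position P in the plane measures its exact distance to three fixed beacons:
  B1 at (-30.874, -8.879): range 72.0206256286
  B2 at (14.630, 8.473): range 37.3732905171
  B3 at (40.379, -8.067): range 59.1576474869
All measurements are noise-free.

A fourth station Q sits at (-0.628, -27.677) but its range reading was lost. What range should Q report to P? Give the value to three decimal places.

75.351

eq1: (x + 30.874)² + (y + 8.879)² = 72.0206256286²
eq2: (x − 14.630)² + (y − 8.473)² = 37.3732905171²
eq3: (x − 40.379)² + (y + 8.067)² = 59.1576474869²
eq2−eq1, eq2−eq3 (x²,y² cancel):
  -91.008·x − 34.704·y = -3043.995784
  51.498·x − 33.080·y = -693.152911
det = -91.008·-33.080 − -34.704·51.498 = 4797.731232
x = (-3043.995784·-33.080 − -34.704·-693.152911) / 4797.731232 = 15.974259
y = (-91.008·-693.152911 − -3043.995784·51.498) / 4797.731232 = 45.822107
|P − Q| = √((15.974259 − -0.628)² + (45.822107 − -27.677)²) = 75.350871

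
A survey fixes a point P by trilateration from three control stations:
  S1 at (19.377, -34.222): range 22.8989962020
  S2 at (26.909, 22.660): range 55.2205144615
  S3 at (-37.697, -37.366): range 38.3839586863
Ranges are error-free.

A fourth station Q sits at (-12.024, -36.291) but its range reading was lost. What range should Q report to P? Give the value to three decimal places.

15.672

eq1: (x − 19.377)² + (y + 34.222)² = 22.8989962020²
eq2: (x − 26.909)² + (y − 22.660)² = 55.2205144615²
eq3: (x + 37.697)² + (y + 37.366)² = 38.3839586863²
eq1−eq3, eq1−eq2 (x²,y² cancel):
  -114.148·x − 6.288·y = 321.704095
  15.064·x + 113.764·y = -2833.984722
det = -114.148·113.764 − -6.288·15.064 = -12891.210640
x = (321.704095·113.764 − -6.288·-2833.984722) / -12891.210640 = -1.456671
y = (-114.148·-2833.984722 − 321.704095·15.064) / -12891.210640 = -24.718201
|P − Q| = √((-1.456671 − -12.024)² + (-24.718201 − -36.291)²) = 15.671571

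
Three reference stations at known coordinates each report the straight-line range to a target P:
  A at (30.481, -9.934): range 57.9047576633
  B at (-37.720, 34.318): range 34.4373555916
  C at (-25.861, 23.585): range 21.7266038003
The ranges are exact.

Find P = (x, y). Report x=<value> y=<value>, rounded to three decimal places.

x=-26.210 y=1.861

eq1: (x − 30.481)² + (y + 9.934)² = 57.9047576633²
eq2: (x + 37.720)² + (y − 34.318)² = 34.4373555916²
eq3: (x + 25.861)² + (y − 23.585)² = 21.7266038003²
eq3−eq2, eq3−eq1 (x²,y² cancel):
  -23.718·x + 21.466·y = 661.593831
  112.684·x − 67.038·y = -3078.183476
det = -23.718·-67.038 − 21.466·112.684 = -828.867460
x = (661.593831·-67.038 − 21.466·-3078.183476) / -828.867460 = -26.209690
y = (-23.718·-3078.183476 − 661.593831·112.684) / -828.867460 = 1.861194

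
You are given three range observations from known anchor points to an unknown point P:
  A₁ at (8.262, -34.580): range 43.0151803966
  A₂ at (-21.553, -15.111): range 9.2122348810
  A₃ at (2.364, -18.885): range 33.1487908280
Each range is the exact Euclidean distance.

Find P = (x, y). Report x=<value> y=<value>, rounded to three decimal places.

x=-30.685 y=-16.321

eq1: (x − 8.262)² + (y + 34.580)² = 43.0151803966²
eq2: (x + 21.553)² + (y + 15.111)² = 9.2122348810²
eq3: (x − 2.364)² + (y + 18.885)² = 33.1487908280²
eq3−eq1, eq3−eq2 (x²,y² cancel):
  11.796·x − 31.390·y = 150.341912
  -47.834·x + 7.548·y = 1344.619471
det = 11.796·7.548 − -31.390·-47.834 = -1412.473052
x = (150.341912·7.548 − -31.390·1344.619471) / -1412.473052 = -30.685460
y = (11.796·1344.619471 − 150.341912·-47.834) / -1412.473052 = -16.320726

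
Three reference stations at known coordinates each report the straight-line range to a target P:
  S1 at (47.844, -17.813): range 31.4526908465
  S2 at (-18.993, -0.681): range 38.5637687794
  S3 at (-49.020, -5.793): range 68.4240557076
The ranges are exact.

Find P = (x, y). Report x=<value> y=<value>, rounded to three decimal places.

eq1: (x − 47.844)² + (y + 17.813)² = 31.4526908465²
eq2: (x + 18.993)² + (y + 0.681)² = 38.5637687794²
eq3: (x + 49.020)² + (y + 5.793)² = 68.4240557076²
eq3−eq2, eq3−eq1 (x²,y² cancel):
  60.054·x + 10.224·y = 1119.365698
  193.728·x − 24.040·y = 3862.411694
det = 60.054·-24.040 − 10.224·193.728 = -3424.373232
x = (1119.365698·-24.040 − 10.224·3862.411694) / -3424.373232 = 19.390073
y = (60.054·3862.411694 − 1119.365698·193.728) / -3424.373232 = -4.409798

x=19.390 y=-4.410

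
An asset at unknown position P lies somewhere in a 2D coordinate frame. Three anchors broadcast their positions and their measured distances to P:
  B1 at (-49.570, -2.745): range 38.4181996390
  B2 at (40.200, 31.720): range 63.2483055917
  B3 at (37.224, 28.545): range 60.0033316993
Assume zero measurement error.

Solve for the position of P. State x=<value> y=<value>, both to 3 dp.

eq1: (x + 49.570)² + (y + 2.745)² = 38.4181996390²
eq2: (x − 40.200)² + (y − 31.720)² = 63.2483055917²
eq3: (x − 37.224)² + (y − 28.545)² = 60.0033316993²
eq1−eq2, eq1−eq3 (x²,y² cancel):
  179.540·x + 68.930·y = -2366.911622
  173.588·x + 62.580·y = -2388.718476
det = 179.540·62.580 − 68.930·173.588 = -729.807640
x = (-2366.911622·62.580 − 68.930·-2388.718476) / -729.807640 = -22.653963
y = (179.540·-2388.718476 − -2366.911622·173.588) / -729.807640 = 24.668227

x=-22.654 y=24.668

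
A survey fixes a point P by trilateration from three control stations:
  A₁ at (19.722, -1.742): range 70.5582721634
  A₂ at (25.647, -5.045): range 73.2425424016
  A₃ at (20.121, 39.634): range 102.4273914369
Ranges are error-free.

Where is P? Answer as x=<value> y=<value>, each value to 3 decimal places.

x=-34.283 y=-47.151

eq1: (x − 19.722)² + (y + 1.742)² = 70.5582721634²
eq2: (x − 25.647)² + (y + 5.045)² = 73.2425424016²
eq3: (x − 20.121)² + (y − 39.634)² = 102.4273914369²
eq3−eq1, eq3−eq2 (x²,y² cancel):
  -0.798·x − 82.752·y = 3929.183997
  11.052·x − 89.358·y = 3834.412536
det = -0.798·-89.358 − -82.752·11.052 = 985.882788
x = (3929.183997·-89.358 − -82.752·3834.412536) / 985.882788 = -34.282693
y = (-0.798·3834.412536 − 3929.183997·11.052) / 985.882788 = -47.150841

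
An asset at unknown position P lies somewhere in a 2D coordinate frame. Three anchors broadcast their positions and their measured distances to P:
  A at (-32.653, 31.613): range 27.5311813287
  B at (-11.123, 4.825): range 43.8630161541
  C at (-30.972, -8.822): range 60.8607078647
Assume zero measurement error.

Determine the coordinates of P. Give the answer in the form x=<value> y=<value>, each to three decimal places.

eq1: (x + 32.653)² + (y − 31.613)² = 27.5311813287²
eq2: (x + 11.123)² + (y − 4.825)² = 43.8630161541²
eq3: (x + 30.972)² + (y + 8.822)² = 60.8607078647²
eq2−eq3, eq2−eq1 (x²,y² cancel):
  -39.698·x − 27.294·y = -889.970862
  -43.060·x + 53.576·y = 3084.596665
det = -39.698·53.576 − -27.294·-43.060 = -3302.139688
x = (-889.970862·53.576 − -27.294·3084.596665) / -3302.139688 = -11.056438
y = (-39.698·3084.596665 − -889.970862·-43.060) / -3302.139688 = 48.687966

x=-11.056 y=48.688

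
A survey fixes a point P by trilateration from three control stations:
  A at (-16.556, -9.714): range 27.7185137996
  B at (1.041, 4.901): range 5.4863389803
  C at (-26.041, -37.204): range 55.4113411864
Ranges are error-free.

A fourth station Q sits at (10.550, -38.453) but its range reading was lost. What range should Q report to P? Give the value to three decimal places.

eq1: (x + 16.556)² + (y + 9.714)² = 27.7185137996²
eq2: (x − 1.041)² + (y − 4.901)² = 5.4863389803²
eq3: (x + 26.041)² + (y + 37.204)² = 55.4113411864²
eq1−eq2, eq1−eq3 (x²,y² cancel):
  35.194·x + 29.230·y = 394.856642
  -18.970·x − 54.980·y = -608.292360
det = 35.194·-54.980 − 29.230·-18.970 = -1380.473020
x = (394.856642·-54.980 − 29.230·-608.292360) / -1380.473020 = 2.846005
y = (35.194·-608.292360 − 394.856642·-18.970) / -1380.473020 = 10.081914
|P − Q| = √((2.846005 − 10.550)² + (10.081914 − -38.453)²) = 49.142542

49.143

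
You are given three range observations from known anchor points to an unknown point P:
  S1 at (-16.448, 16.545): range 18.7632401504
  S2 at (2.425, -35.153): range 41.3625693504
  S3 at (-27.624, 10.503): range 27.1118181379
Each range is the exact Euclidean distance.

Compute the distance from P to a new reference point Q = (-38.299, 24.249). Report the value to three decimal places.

eq1: (x + 16.448)² + (y − 16.545)² = 18.7632401504²
eq2: (x − 2.425)² + (y + 35.153)² = 41.3625693504²
eq3: (x + 27.624)² + (y − 10.503)² = 27.1118181379²
eq2−eq3, eq2−eq1 (x²,y² cancel):
  -60.098·x + 91.312·y = 607.595812
  -37.746·x + 103.396·y = 661.462657
det = -60.098·103.396 − 91.312·-37.746 = -2767.230056
x = (607.595812·103.396 − 91.312·661.462657) / -2767.230056 = -0.875785
y = (-60.098·661.462657 − 607.595812·-37.746) / -2767.230056 = 6.077656
|P − Q| = √((-0.875785 − -38.299)² + (6.077656 − 24.249)²) = 41.601620

41.602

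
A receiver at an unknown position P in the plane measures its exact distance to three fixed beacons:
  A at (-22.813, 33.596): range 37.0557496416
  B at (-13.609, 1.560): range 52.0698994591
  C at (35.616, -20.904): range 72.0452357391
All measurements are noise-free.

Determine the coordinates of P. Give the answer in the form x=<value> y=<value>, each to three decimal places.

x=11.710 y=47.059

eq1: (x + 22.813)² + (y − 33.596)² = 37.0557496416²
eq2: (x + 13.609)² + (y − 1.560)² = 52.0698994591²
eq3: (x − 35.616)² + (y + 20.904)² = 72.0452357391²
eq2−eq3, eq2−eq1 (x²,y² cancel):
  98.450·x − 44.928·y = -961.403372
  -18.408·x + 64.072·y = 2799.631552
det = 98.450·64.072 − -44.928·-18.408 = 5480.853776
x = (-961.403372·64.072 − -44.928·2799.631552) / 5480.853776 = 11.710367
y = (98.450·2799.631552 − -961.403372·-18.408) / 5480.853776 = 47.059495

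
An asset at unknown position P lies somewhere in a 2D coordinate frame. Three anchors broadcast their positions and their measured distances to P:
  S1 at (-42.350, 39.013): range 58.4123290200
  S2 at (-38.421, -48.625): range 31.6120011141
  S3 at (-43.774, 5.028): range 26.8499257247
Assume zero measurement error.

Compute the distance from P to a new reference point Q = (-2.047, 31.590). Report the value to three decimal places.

57.101

eq1: (x + 42.350)² + (y − 39.013)² = 58.4123290200²
eq2: (x + 38.421)² + (y + 48.625)² = 31.6120011141²
eq3: (x + 43.774)² + (y − 5.028)² = 26.8499257247²
eq2−eq1, eq2−eq3 (x²,y² cancel):
  -7.858·x + 175.276·y = -2937.708764
  -10.706·x + 107.306·y = -1620.719903
det = -7.858·107.306 − 175.276·-10.706 = 1033.294308
x = (-2937.708764·107.306 − 175.276·-1620.719903) / 1033.294308 = -30.156437
y = (-7.858·-1620.719903 − -2937.708764·-10.706) / 1033.294308 = -18.112451
|P − Q| = √((-30.156437 − -2.047)² + (-18.112451 − 31.590)²) = 57.100562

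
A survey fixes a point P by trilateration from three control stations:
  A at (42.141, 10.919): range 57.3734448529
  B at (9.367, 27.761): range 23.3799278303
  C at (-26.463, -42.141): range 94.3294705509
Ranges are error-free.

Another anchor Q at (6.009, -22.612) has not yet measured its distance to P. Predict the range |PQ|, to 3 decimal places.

eq1: (x − 42.141)² + (y − 10.919)² = 57.3734448529²
eq2: (x − 9.367)² + (y − 27.761)² = 23.3799278303²
eq3: (x + 26.463)² + (y + 42.141)² = 94.3294705509²
eq2−eq3, eq2−eq1 (x²,y² cancel):
  -71.660·x − 139.804·y = -6733.687549
  65.548·x − 33.684·y = -1708.416517
det = -71.660·-33.684 − -139.804·65.548 = 11577.668032
x = (-6733.687549·-33.684 − -139.804·-1708.416517) / 11577.668032 = -1.038718
y = (-71.660·-1708.416517 − -6733.687549·65.548) / 11577.668032 = 48.697620
|P − Q| = √((-1.038718 − 6.009)² + (48.697620 − -22.612)²) = 71.657046

71.657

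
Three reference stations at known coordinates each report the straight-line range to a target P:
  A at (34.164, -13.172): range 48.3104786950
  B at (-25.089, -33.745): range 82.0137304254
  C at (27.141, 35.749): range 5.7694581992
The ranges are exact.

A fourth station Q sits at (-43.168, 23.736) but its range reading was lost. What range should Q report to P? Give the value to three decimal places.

eq1: (x − 34.164)² + (y + 13.172)² = 48.3104786950²
eq2: (x + 25.089)² + (y + 33.745)² = 82.0137304254²
eq3: (x − 27.141)² + (y − 35.749)² = 5.7694581992²
eq3−eq1, eq3−eq2 (x²,y² cancel):
  14.046·x − 97.842·y = -2974.560106
  -104.460·x − 138.988·y = -6939.407266
det = 14.046·-138.988 − -97.842·-104.460 = -12172.800768
x = (-2974.560106·-138.988 − -97.842·-6939.407266) / -12172.800768 = 21.813988
y = (14.046·-6939.407266 − -2974.560106·-104.460) / -12172.800768 = 33.533241
|P − Q| = √((21.813988 − -43.168)² + (33.533241 − 23.736)²) = 65.716396

65.716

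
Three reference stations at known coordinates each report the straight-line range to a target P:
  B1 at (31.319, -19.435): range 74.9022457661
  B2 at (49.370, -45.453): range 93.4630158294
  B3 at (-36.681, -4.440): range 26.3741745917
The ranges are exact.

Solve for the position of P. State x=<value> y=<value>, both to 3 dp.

x=-42.822 y=-30.089

eq1: (x − 31.319)² + (y + 19.435)² = 74.9022457661²
eq2: (x − 49.370)² + (y + 45.453)² = 93.4630158294²
eq3: (x + 36.681)² + (y + 4.440)² = 26.3741745917²
eq2−eq1, eq2−eq3 (x²,y² cancel):
  -36.102·x + 52.036·y = -19.784216
  -172.102·x + 82.026·y = 4901.575495
det = -36.102·82.026 − 52.036·-172.102 = 5994.197020
x = (-19.784216·82.026 − 52.036·4901.575495) / 5994.197020 = -42.821616
y = (-36.102·4901.575495 − -19.784216·-172.102) / 5994.197020 = -30.089365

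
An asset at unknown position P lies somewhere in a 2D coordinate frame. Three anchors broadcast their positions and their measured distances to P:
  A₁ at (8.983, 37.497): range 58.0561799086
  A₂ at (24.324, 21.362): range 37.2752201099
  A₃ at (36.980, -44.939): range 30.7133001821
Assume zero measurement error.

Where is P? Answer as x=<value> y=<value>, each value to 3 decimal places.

eq1: (x − 8.983)² + (y − 37.497)² = 58.0561799086²
eq2: (x − 24.324)² + (y − 21.362)² = 37.2752201099²
eq3: (x − 36.980)² + (y + 44.939)² = 30.7133001821²
eq1−eq3, eq1−eq2 (x²,y² cancel):
  55.994·x − 164.872·y = 4327.528041
  30.682·x − 32.270·y = 1542.350713
det = 55.994·-32.270 − -164.872·30.682 = 3251.676324
x = (4327.528041·-32.270 − -164.872·1542.350713) / 3251.676324 = 35.256005
y = (55.994·1542.350713 − 4327.528041·30.682) / 3251.676324 = -14.274124

x=35.256 y=-14.274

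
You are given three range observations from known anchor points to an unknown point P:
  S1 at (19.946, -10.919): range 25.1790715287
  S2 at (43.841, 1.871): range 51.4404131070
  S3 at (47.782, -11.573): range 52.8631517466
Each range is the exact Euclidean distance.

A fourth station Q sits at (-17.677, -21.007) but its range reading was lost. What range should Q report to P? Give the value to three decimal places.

eq1: (x − 19.946)² + (y + 10.919)² = 25.1790715287²
eq2: (x − 43.841)² + (y − 1.871)² = 51.4404131070²
eq3: (x − 47.782)² + (y + 11.573)² = 52.8631517466²
eq2−eq3, eq2−eq1 (x²,y² cancel):
  7.882·x − 26.888·y = 343.123219
  -47.790·x − 25.580·y = 603.664013
det = 7.882·-25.580 − -26.888·-47.790 = -1486.599080
x = (343.123219·-25.580 − -26.888·603.664013) / -1486.599080 = -5.014281
y = (7.882·603.664013 − 343.123219·-47.790) / -1486.599080 = -14.231099
|P − Q| = √((-5.014281 − -17.677)² + (-14.231099 − -21.007)²) = 14.361660

14.362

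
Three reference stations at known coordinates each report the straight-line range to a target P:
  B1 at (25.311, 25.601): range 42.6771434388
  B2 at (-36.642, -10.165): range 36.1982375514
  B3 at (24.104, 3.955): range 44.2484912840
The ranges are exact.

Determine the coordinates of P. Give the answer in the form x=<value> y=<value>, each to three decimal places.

eq1: (x − 25.311)² + (y − 25.601)² = 42.6771434388²
eq2: (x + 36.642)² + (y + 10.165)² = 36.1982375514²
eq3: (x − 24.104)² + (y − 3.955)² = 44.2484912840²
eq2−eq1, eq2−eq3 (x²,y² cancel):
  123.906·x + 71.532·y = -660.931637
  121.492·x + 28.240·y = -1496.935127
det = 123.906·28.240 − 71.532·121.492 = -5191.460304
x = (-660.931637·28.240 − 71.532·-1496.935127) / -5191.460304 = -17.030671
y = (123.906·-1496.935127 − -660.931637·121.492) / -5191.460304 = 20.260453

x=-17.031 y=20.260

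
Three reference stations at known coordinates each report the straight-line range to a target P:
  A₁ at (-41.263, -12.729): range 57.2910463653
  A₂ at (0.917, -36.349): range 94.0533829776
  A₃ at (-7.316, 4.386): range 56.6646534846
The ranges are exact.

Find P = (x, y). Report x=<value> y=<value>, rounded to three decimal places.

eq1: (x + 41.263)² + (y + 12.729)² = 57.2910463653²
eq2: (x − 0.917)² + (y + 36.349)² = 94.0533829776²
eq3: (x + 7.316)² + (y − 4.386)² = 56.6646534846²
eq1−eq3, eq1−eq2 (x²,y² cancel):
  67.894·x + 34.230·y = -1720.520719
  84.360·x − 47.240·y = -6106.346776
det = 67.894·-47.240 − 34.230·84.360 = -6094.955360
x = (-1720.520719·-47.240 − 34.230·-6106.346776) / -6094.955360 = -47.629167
y = (67.894·-6106.346776 − -1720.520719·84.360) / -6094.955360 = 44.207244

x=-47.629 y=44.207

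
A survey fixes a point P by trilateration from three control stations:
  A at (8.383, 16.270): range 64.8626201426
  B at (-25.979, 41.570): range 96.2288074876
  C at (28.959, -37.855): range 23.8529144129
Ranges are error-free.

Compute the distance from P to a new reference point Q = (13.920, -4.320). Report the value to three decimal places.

eq1: (x − 8.383)² + (y − 16.270)² = 64.8626201426²
eq2: (x + 25.979)² + (y − 41.570)² = 96.2288074876²
eq3: (x − 28.959)² + (y + 37.855)² = 23.8529144129²
eq1−eq2, eq1−eq3 (x²,y² cancel):
  -68.724·x + 50.600·y = -2984.838147
  41.152·x − 108.250·y = 5574.835083
det = -68.724·-108.250 − 50.600·41.152 = 5357.081800
x = (-2984.838147·-108.250 − 50.600·5574.835083) / 5357.081800 = 7.657541
y = (-68.724·5574.835083 − -2984.838147·41.152) / 5357.081800 = -48.588563
|P − Q| = √((7.657541 − 13.920)² + (-48.588563 − -4.320)²) = 44.709329

44.709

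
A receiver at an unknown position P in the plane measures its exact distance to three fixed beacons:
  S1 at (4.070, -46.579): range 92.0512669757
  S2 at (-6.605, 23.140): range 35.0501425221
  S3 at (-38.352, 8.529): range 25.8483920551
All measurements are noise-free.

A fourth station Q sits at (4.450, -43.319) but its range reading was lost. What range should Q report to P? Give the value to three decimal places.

89.387

eq1: (x − 4.070)² + (y + 46.579)² = 92.0512669757²
eq2: (x + 6.605)² + (y − 23.140)² = 35.0501425221²
eq3: (x + 38.352)² + (y − 8.529)² = 25.8483920551²
eq2−eq1, eq2−eq3 (x²,y² cancel):
  21.350·x − 139.438·y = -5637.840745
  -63.494·x − 29.222·y = 1524.907239
det = 21.350·-29.222 − -139.438·-63.494 = -9477.366072
x = (-5637.840745·-29.222 − -139.438·1524.907239) / -9477.366072 = -39.818974
y = (21.350·1524.907239 − -5637.840745·-63.494) / -9477.366072 = 34.335731
|P − Q| = √((-39.818974 − 4.450)² + (34.335731 − -43.319)²) = 89.386796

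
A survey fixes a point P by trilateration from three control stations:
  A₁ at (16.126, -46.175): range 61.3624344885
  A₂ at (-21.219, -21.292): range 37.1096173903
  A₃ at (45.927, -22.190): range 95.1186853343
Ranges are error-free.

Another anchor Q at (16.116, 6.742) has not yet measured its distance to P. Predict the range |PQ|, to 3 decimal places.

eq1: (x − 16.126)² + (y + 46.175)² = 61.3624344885²
eq2: (x + 21.219)² + (y + 21.292)² = 37.1096173903²
eq3: (x − 45.927)² + (y + 22.190)² = 95.1186853343²
eq2−eq1, eq2−eq3 (x²,y² cancel):
  74.690·x − 49.766·y = -899.641388
  134.292·x − 1.796·y = -5972.350393
det = 74.690·-1.796 − -49.766·134.292 = 6549.032432
x = (-899.641388·-1.796 − -49.766·-5972.350393) / 6549.032432 = -45.137085
y = (74.690·-5972.350393 − -899.641388·134.292) / 6549.032432 = -49.665384
|P − Q| = √((-45.137085 − 16.116)² + (-49.665384 − 6.742)²) = 83.269042

83.269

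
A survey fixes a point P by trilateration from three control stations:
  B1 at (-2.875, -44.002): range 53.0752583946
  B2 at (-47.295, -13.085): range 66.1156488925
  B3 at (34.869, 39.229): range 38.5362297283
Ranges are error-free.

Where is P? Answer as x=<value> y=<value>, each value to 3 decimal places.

eq1: (x + 2.875)² + (y + 44.002)² = 53.0752583946²
eq2: (x + 47.295)² + (y + 13.085)² = 66.1156488925²
eq3: (x − 34.869)² + (y − 39.229)² = 38.5362297283²
eq2−eq1, eq2−eq3 (x²,y² cancel):
  88.840·x − 61.834·y = 1090.703354
  164.328·x + 104.628·y = 3232.965379
det = 88.840·104.628 − -61.834·164.328 = 19456.209072
x = (1090.703354·104.628 − -61.834·3232.965379) / 19456.209072 = 16.140107
y = (88.840·3232.965379 − 1090.703354·164.328) / 19456.209072 = 5.550081

x=16.140 y=5.550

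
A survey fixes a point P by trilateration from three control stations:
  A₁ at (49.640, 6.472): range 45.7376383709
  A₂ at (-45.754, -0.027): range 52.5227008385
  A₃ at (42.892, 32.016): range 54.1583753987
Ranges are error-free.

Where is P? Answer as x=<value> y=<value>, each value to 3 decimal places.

x=6.189 y=-7.809

eq1: (x − 49.640)² + (y − 6.472)² = 45.7376383709²
eq2: (x + 45.754)² + (y + 0.027)² = 52.5227008385²
eq3: (x − 42.892)² + (y − 32.016)² = 54.1583753987²
eq1−eq3, eq1−eq2 (x²,y² cancel):
  -13.496·x + 51.088·y = -482.466526
  -190.788·x − 12.998·y = -1079.289679
det = -13.496·-12.998 − 51.088·-190.788 = 9922.398352
x = (-482.466526·-12.998 − 51.088·-1079.289679) / 9922.398352 = 6.189013
y = (-13.496·-1079.289679 − -482.466526·-190.788) / 9922.398352 = -7.808871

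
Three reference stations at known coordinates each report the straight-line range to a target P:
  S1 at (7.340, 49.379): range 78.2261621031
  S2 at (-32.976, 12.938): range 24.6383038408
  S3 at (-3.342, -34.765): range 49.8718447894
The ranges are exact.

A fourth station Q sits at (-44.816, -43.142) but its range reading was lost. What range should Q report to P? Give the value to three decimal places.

eq1: (x − 7.340)² + (y − 49.379)² = 78.2261621031²
eq2: (x + 32.976)² + (y − 12.938)² = 24.6383038408²
eq3: (x + 3.342)² + (y + 34.765)² = 49.8718447894²
eq3−eq1, eq3−eq2 (x²,y² cancel):
  21.364·x + 168.288·y = -2359.744483
  -59.268·x + 95.406·y = 1915.189118
det = 21.364·95.406 − 168.288·-59.268 = 12012.346968
x = (-2359.744483·95.406 − 168.288·1915.189118) / 12012.346968 = -45.572870
y = (21.364·1915.189118 − -2359.744483·-59.268) / 12012.346968 = -8.236628
|P − Q| = √((-45.572870 − -44.816)² + (-8.236628 − -43.142)²) = 34.913577

34.914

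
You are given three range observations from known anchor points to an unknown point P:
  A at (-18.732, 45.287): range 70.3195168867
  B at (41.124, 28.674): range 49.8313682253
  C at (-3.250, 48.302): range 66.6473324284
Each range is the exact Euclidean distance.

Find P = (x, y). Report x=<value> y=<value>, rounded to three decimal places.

eq1: (x + 18.732)² + (y − 45.287)² = 70.3195168867²
eq2: (x − 41.124)² + (y − 28.674)² = 49.8313682253²
eq3: (x + 3.250)² + (y − 48.302)² = 66.6473324284²
eq3−eq2, eq3−eq1 (x²,y² cancel):
  88.748·x − 39.256·y = 2128.437609
  -30.964·x − 6.030·y = -444.813046
det = 88.748·-6.030 − -39.256·-30.964 = -1750.673224
x = (2128.437609·-6.030 − -39.256·-444.813046) / -1750.673224 = 17.305377
y = (88.748·-444.813046 − 2128.437609·-30.964) / -1750.673224 = -15.096292

x=17.305 y=-15.096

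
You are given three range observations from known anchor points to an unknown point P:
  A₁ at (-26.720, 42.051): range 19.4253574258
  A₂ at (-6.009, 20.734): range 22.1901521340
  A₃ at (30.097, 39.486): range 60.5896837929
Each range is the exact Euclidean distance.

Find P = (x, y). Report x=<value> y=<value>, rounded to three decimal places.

eq1: (x + 26.720)² + (y − 42.051)² = 19.4253574258²
eq2: (x + 6.009)² + (y − 20.734)² = 22.1901521340²
eq3: (x − 30.097)² + (y − 39.486)² = 60.5896837929²
eq1−eq3, eq1−eq2 (x²,y² cancel):
  113.634·x − 5.130·y = -3311.036667
  41.422·x − 42.634·y = -2131.296505
det = 113.634·-42.634 − -5.130·41.422 = -4632.177096
x = (-3311.036667·-42.634 − -5.130·-2131.296505) / -4632.177096 = -28.114034
y = (113.634·-2131.296505 − -3311.036667·41.422) / -4632.177096 = 22.675728

x=-28.114 y=22.676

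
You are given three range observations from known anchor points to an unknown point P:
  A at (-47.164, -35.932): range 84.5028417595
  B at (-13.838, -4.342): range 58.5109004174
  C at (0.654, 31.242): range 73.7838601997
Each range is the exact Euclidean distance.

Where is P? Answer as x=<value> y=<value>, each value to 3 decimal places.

x=37.281 y=-32.809

eq1: (x + 47.164)² + (y + 35.932)² = 84.5028417595²
eq2: (x + 13.838)² + (y + 4.342)² = 58.5109004174²
eq3: (x − 0.654)² + (y − 31.242)² = 73.7838601997²
eq3−eq1, eq3−eq2 (x²,y² cancel):
  -95.636·x − 134.348·y = 842.389001
  -28.984·x − 71.168·y = 1254.385486
det = -95.636·-71.168 − -134.348·-28.984 = 2912.280416
x = (842.389001·-71.168 − -134.348·1254.385486) / 2912.280416 = 37.281108
y = (-95.636·1254.385486 − 842.389001·-28.984) / 2912.280416 = -32.808862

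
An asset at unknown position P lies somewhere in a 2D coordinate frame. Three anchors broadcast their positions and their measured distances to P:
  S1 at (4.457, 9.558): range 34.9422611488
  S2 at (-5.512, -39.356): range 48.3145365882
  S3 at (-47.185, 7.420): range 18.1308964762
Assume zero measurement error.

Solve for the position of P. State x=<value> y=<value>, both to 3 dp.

eq1: (x − 4.457)² + (y − 9.558)² = 34.9422611488²
eq2: (x + 5.512)² + (y + 39.356)² = 48.3145365882²
eq3: (x + 47.185)² + (y − 7.420)² = 18.1308964762²
eq2−eq1, eq2−eq3 (x²,y² cancel):
  19.938·x + 97.828·y = -354.723835
  -83.346·x + 93.552·y = 2707.768784
det = 19.938·93.552 − 97.828·-83.346 = 10018.812264
x = (-354.723835·93.552 − 97.828·2707.768784) / 10018.812264 = -29.752102
y = (19.938·2707.768784 − -354.723835·-83.346) / 10018.812264 = 2.437682

x=-29.752 y=2.438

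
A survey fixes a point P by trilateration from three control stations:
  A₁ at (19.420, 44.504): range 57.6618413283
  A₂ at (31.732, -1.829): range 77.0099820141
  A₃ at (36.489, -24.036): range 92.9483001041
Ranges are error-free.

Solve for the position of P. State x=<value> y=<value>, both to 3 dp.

x=-37.045 y=32.816

eq1: (x − 19.420)² + (y − 44.504)² = 57.6618413283²
eq2: (x − 31.732)² + (y + 1.829)² = 77.0099820141²
eq3: (x − 36.489)² + (y + 24.036)² = 92.9483001041²
eq1−eq3, eq1−eq2 (x²,y² cancel):
  34.138·x − 137.080·y = -5763.064546
  24.624·x − 92.666·y = -3953.126735
det = 34.138·-92.666 − -137.080·24.624 = 212.026012
x = (-5763.064546·-92.666 − -137.080·-3953.126735) / 212.026012 = -37.044859
y = (34.138·-3953.126735 − -5763.064546·24.624) / 212.026012 = 32.816072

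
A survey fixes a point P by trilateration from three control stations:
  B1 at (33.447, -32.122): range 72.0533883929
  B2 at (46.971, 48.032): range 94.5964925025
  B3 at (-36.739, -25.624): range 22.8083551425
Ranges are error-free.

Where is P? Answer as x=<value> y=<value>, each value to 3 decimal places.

eq1: (x − 33.447)² + (y + 32.122)² = 72.0533883929²
eq2: (x − 46.971)² + (y − 48.032)² = 94.5964925025²
eq3: (x + 36.739)² + (y + 25.624)² = 22.8083551425²
eq3−eq1, eq3−eq2 (x²,y² cancel):
  140.372·x − 12.996·y = -4527.288519
  167.420·x + 147.312·y = -5921.270961
det = 140.372·147.312 − -12.996·167.420 = 22854.270384
x = (-4527.288519·147.312 − -12.996·-5921.270961) / 22854.270384 = -32.548699
y = (140.372·-5921.270961 − -4527.288519·167.420) / 22854.270384 = -3.203865

x=-32.549 y=-3.204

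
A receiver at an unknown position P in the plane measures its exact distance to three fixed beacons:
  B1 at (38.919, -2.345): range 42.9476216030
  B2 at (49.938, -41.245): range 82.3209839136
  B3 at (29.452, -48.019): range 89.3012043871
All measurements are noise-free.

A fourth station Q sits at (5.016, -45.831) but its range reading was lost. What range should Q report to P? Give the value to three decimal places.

93.497

eq1: (x − 38.919)² + (y + 2.345)² = 42.9476216030²
eq2: (x − 49.938)² + (y + 41.245)² = 82.3209839136²
eq3: (x − 29.452)² + (y + 48.019)² = 89.3012043871²
eq3−eq1, eq3−eq2 (x²,y² cancel):
  18.934·x + 91.348·y = 4477.149825
  40.972·x + 13.548·y = 2219.669916
det = 18.934·13.548 − 91.348·40.972 = -3486.192424
x = (4477.149825·13.548 − 91.348·2219.669916) / -3486.192424 = 40.762518
y = (18.934·2219.669916 − 4477.149825·40.972) / -3486.192424 = 40.563037
|P − Q| = √((40.762518 − 5.016)² + (40.563037 − -45.831)²) = 93.497290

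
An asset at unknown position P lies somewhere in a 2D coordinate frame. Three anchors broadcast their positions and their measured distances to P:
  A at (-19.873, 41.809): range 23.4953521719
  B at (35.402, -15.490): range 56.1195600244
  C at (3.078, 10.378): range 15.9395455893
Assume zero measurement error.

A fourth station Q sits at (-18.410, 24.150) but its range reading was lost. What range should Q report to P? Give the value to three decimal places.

eq1: (x + 19.873)² + (y − 41.809)² = 23.4953521719²
eq2: (x − 35.402)² + (y + 15.490)² = 56.1195600244²
eq3: (x − 3.078)² + (y − 10.378)² = 15.9395455893²
eq2−eq1, eq2−eq3 (x²,y² cancel):
  -110.550·x + 114.598·y = 3247.060350
  -64.648·x + 51.736·y = 1519.271168
det = -110.550·51.736 − 114.598·-64.648 = 1689.116704
x = (3247.060350·51.736 − 114.598·1519.271168) / 1689.116704 = -3.620545
y = (-110.550·1519.271168 − 3247.060350·-64.648) / 1689.116704 = 24.841700
|P − Q| = √((-3.620545 − -18.410)² + (24.841700 − 24.150)²) = 14.805621

14.806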